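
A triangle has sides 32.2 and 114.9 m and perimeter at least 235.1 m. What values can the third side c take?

Triangle inequality alone gives 82.7 < c < 147.1.
The perimeter condition gives c ≥ 235.1 − 32.2 − 114.9 = 88.0.
Intersecting the two: 88.0 ≤ c < 147.1.

88.0 ≤ c < 147.1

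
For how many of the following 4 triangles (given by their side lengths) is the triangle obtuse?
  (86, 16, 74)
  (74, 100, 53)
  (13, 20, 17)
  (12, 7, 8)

3

(86,16,74): 16²+74² = 5732 < 7396 = 86² → obtuse
(74,100,53): 53²+74² = 8285 < 10000 = 100² → obtuse
(13,20,17): 13²+17² = 458 > 400 = 20² → acute
(12,7,8): 7²+8² = 113 < 144 = 12² → obtuse
3 of the 4 are obtuse.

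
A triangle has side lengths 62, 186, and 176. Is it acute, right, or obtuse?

Compare the square of the longest side to the sum of squares of the other two: 62² + 176² = 34820 > 34596 = 186².

acute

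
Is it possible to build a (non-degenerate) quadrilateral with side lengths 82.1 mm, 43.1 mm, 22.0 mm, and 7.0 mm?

No

For a quadrilateral, each side must be shorter than the sum of the others.
Here the longest side is 82.1, but the remaining 3 sides sum to only 72.1.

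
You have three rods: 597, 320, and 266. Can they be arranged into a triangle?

No

The longest side is 597, but the other two sum to only 586.
586 < 597, so the triangle inequality fails.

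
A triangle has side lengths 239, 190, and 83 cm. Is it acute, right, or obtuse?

obtuse

Compare the square of the longest side to the sum of squares of the other two: 83² + 190² = 42989 < 57121 = 239².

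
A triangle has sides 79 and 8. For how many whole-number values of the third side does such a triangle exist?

The third side lies in the open interval (71, 87).
Integers from 72 to 86 inclusive: 86 − 72 + 1 = 15.

15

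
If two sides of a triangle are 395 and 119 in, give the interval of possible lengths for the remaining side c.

276 < c < 514 (in)

By the triangle inequality, c must be less than 395 + 119 = 514 and greater than |395 − 119| = 276.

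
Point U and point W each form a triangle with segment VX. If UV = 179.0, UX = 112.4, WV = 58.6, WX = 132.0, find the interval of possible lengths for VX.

73.4 < VX < 190.6

From triangle UVX: |179.0 − 112.4| < VX < 179.0 + 112.4, i.e. 66.6 < VX < 291.4.
From triangle WVX: 73.4 < VX < 190.6.
Both must hold, so VX lies in the intersection.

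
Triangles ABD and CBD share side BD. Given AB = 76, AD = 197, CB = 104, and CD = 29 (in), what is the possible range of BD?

121 < BD < 133

From triangle ABD: |76 − 197| < BD < 76 + 197, i.e. 121 < BD < 273.
From triangle CBD: 75 < BD < 133.
Both must hold, so BD lies in the intersection.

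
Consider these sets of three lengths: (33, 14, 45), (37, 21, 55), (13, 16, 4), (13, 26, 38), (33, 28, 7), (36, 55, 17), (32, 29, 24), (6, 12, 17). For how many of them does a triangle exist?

(14,33,45): 14+33 > 45 → valid
(21,37,55): 21+37 > 55 → valid
(4,13,16): 4+13 > 16 → valid
(13,26,38): 13+26 > 38 → valid
(7,28,33): 7+28 > 33 → valid
(17,36,55): 17+36 ≤ 55 → not valid
(24,29,32): 24+29 > 32 → valid
(6,12,17): 6+12 > 17 → valid
7 of the 8 triples form a triangle.

7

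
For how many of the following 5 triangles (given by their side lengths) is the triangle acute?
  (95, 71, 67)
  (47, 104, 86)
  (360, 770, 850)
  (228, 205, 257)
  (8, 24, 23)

3

(95,71,67): 67²+71² = 9530 > 9025 = 95² → acute
(47,104,86): 47²+86² = 9605 < 10816 = 104² → obtuse
(360,770,850): 360²+770² = 722500 = 850² → right
(228,205,257): 205²+228² = 94009 > 66049 = 257² → acute
(8,24,23): 8²+23² = 593 > 576 = 24² → acute
3 of the 5 are acute.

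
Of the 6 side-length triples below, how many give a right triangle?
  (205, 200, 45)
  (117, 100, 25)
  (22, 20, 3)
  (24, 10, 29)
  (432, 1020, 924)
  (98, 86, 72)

2

(205,200,45): 45²+200² = 42025 = 205² → right
(117,100,25): 25²+100² = 10625 < 13689 = 117² → obtuse
(22,20,3): 3²+20² = 409 < 484 = 22² → obtuse
(24,10,29): 10²+24² = 676 < 841 = 29² → obtuse
(432,1020,924): 432²+924² = 1040400 = 1020² → right
(98,86,72): 72²+86² = 12580 > 9604 = 98² → acute
2 of the 6 are right.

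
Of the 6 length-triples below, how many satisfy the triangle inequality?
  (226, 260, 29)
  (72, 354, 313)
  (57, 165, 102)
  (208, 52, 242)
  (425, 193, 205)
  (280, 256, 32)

(29,226,260): 29+226 ≤ 260 → not valid
(72,313,354): 72+313 > 354 → valid
(57,102,165): 57+102 ≤ 165 → not valid
(52,208,242): 52+208 > 242 → valid
(193,205,425): 193+205 ≤ 425 → not valid
(32,256,280): 32+256 > 280 → valid
3 of the 6 triples form a triangle.

3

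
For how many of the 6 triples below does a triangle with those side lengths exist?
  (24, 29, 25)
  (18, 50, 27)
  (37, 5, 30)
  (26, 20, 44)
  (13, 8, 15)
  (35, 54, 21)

4

(24,25,29): 24+25 > 29 → valid
(18,27,50): 18+27 ≤ 50 → not valid
(5,30,37): 5+30 ≤ 37 → not valid
(20,26,44): 20+26 > 44 → valid
(8,13,15): 8+13 > 15 → valid
(21,35,54): 21+35 > 54 → valid
4 of the 6 triples form a triangle.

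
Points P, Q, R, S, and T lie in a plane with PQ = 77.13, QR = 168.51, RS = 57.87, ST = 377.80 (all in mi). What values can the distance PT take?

The maximum is all hops collinear in one direction: 77.13 + 168.51 + 57.87 + 377.80 = 681.31.
The longest hop is 377.80; the others sum to 303.51. Folding the others back against it leaves at least 377.80 − 303.51 = 74.29.

74.29 ≤ PT ≤ 681.31 mi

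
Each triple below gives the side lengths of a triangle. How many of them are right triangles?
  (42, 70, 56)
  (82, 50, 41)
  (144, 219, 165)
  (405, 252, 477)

(42,70,56): 42²+56² = 4900 = 70² → right
(82,50,41): 41²+50² = 4181 < 6724 = 82² → obtuse
(144,219,165): 144²+165² = 47961 = 219² → right
(405,252,477): 252²+405² = 227529 = 477² → right
3 of the 4 are right.

3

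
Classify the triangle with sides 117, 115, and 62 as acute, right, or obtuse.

acute

Compare the square of the longest side to the sum of squares of the other two: 62² + 115² = 17069 > 13689 = 117².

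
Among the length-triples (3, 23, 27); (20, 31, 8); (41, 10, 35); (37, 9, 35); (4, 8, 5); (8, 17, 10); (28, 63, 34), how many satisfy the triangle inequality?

(3,23,27): 3+23 ≤ 27 → not valid
(8,20,31): 8+20 ≤ 31 → not valid
(10,35,41): 10+35 > 41 → valid
(9,35,37): 9+35 > 37 → valid
(4,5,8): 4+5 > 8 → valid
(8,10,17): 8+10 > 17 → valid
(28,34,63): 28+34 ≤ 63 → not valid
4 of the 7 triples form a triangle.

4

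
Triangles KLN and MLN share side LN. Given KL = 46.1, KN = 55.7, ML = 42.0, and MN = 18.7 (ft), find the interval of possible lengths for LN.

From triangle KLN: |46.1 − 55.7| < LN < 46.1 + 55.7, i.e. 9.6 < LN < 101.8.
From triangle MLN: 23.3 < LN < 60.7.
Both must hold, so LN lies in the intersection.

23.3 < LN < 60.7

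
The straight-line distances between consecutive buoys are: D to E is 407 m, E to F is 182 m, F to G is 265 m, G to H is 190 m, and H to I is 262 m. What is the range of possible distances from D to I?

0 ≤ DI ≤ 1306 m

The maximum is all hops collinear in one direction: 407 + 182 + 265 + 190 + 262 = 1306.
The longest hop is 407; the others sum to 899. Since 407 ≤ 899, the path can fold back on itself completely, so the minimum distance is 0.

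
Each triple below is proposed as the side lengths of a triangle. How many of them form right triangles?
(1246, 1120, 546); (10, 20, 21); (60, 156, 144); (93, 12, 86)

(1246,1120,546): 546²+1120² = 1552516 = 1246² → right
(10,20,21): 10²+20² = 500 > 441 = 21² → acute
(60,156,144): 60²+144² = 24336 = 156² → right
(93,12,86): 12²+86² = 7540 < 8649 = 93² → obtuse
2 of the 4 are right.

2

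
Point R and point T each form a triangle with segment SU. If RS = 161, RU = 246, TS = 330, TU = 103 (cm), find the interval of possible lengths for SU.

227 < SU < 407

From triangle RSU: |161 − 246| < SU < 161 + 246, i.e. 85 < SU < 407.
From triangle TSU: 227 < SU < 433.
Both must hold, so SU lies in the intersection.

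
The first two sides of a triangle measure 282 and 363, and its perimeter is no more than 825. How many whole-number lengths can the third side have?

Triangle inequality: 81 < x < 645. Perimeter ≤ 825 gives x ≤ 825 − 282 − 363 = 180.
So 81 < x ≤ 180; integers 82 through 180: 99 values.

99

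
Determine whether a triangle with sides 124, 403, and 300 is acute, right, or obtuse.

Compare the square of the longest side to the sum of squares of the other two: 124² + 300² = 105376 < 162409 = 403².

obtuse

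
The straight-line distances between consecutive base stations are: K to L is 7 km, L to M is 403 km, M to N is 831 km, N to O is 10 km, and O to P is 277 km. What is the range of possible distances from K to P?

134 ≤ KP ≤ 1528 km

The maximum is all hops collinear in one direction: 7 + 403 + 831 + 10 + 277 = 1528.
The longest hop is 831; the others sum to 697. Folding the others back against it leaves at least 831 − 697 = 134.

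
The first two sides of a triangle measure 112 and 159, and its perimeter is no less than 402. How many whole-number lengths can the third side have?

Triangle inequality: 47 < x < 271. Perimeter ≥ 402 gives x ≥ 402 − 112 − 159 = 131.
So 131 ≤ x < 271; integers 131 through 270: 140 values.

140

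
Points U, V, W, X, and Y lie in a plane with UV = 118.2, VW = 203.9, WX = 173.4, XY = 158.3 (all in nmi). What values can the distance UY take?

The maximum is all hops collinear in one direction: 118.2 + 203.9 + 173.4 + 158.3 = 653.8.
The longest hop is 203.9; the others sum to 449.9. Since 203.9 ≤ 449.9, the path can fold back on itself completely, so the minimum distance is 0.

0 ≤ UY ≤ 653.8 nmi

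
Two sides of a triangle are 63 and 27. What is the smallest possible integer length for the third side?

The third side must be strictly greater than |63 − 27| = 36.
The smallest integer above 36 is 37.

37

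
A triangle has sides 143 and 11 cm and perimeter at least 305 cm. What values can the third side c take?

151 ≤ c < 154

Triangle inequality alone gives 132 < c < 154.
The perimeter condition gives c ≥ 305 − 143 − 11 = 151.
Intersecting the two: 151 ≤ c < 154.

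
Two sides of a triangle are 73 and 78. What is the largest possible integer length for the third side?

150

The third side must be strictly less than 73 + 78 = 151.
The largest integer below 151 is 150.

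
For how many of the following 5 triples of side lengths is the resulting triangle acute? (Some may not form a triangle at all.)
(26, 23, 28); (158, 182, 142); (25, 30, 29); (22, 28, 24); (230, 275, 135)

4

(26,23,28): 23²+26² = 1205 > 784 = 28² → acute
(158,182,142): 142²+158² = 45128 > 33124 = 182² → acute
(25,30,29): 25²+29² = 1466 > 900 = 30² → acute
(22,28,24): 22²+24² = 1060 > 784 = 28² → acute
(230,275,135): 135²+230² = 71125 < 75625 = 275² → obtuse
4 of the 5 are acute.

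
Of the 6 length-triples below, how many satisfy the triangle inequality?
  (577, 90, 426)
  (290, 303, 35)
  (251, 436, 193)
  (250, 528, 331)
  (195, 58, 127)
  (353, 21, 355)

(90,426,577): 90+426 ≤ 577 → not valid
(35,290,303): 35+290 > 303 → valid
(193,251,436): 193+251 > 436 → valid
(250,331,528): 250+331 > 528 → valid
(58,127,195): 58+127 ≤ 195 → not valid
(21,353,355): 21+353 > 355 → valid
4 of the 6 triples form a triangle.

4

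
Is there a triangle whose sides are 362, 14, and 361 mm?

Yes

The longest side is 362, and the other two sum to 375.
Since 375 > 362, the triangle inequality holds.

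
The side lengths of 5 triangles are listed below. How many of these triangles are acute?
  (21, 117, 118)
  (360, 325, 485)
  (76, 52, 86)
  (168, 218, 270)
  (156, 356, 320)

3

(21,117,118): 21²+117² = 14130 > 13924 = 118² → acute
(360,325,485): 325²+360² = 235225 = 485² → right
(76,52,86): 52²+76² = 8480 > 7396 = 86² → acute
(168,218,270): 168²+218² = 75748 > 72900 = 270² → acute
(156,356,320): 156²+320² = 126736 = 356² → right
3 of the 5 are acute.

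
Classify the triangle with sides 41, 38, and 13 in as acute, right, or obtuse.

Compare the square of the longest side to the sum of squares of the other two: 13² + 38² = 1613 < 1681 = 41².

obtuse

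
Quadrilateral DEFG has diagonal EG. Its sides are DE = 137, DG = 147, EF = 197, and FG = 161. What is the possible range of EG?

36 < EG < 284

From triangle DEG: |137 − 147| < EG < 137 + 147, i.e. 10 < EG < 284.
From triangle FEG: 36 < EG < 358.
Both must hold, so EG lies in the intersection.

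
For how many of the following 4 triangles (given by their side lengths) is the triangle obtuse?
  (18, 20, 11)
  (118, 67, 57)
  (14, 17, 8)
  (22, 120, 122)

(18,20,11): 11²+18² = 445 > 400 = 20² → acute
(118,67,57): 57²+67² = 7738 < 13924 = 118² → obtuse
(14,17,8): 8²+14² = 260 < 289 = 17² → obtuse
(22,120,122): 22²+120² = 14884 = 122² → right
2 of the 4 are obtuse.

2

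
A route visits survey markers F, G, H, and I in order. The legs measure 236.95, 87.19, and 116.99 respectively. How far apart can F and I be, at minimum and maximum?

32.77 ≤ FI ≤ 441.13

The maximum is all hops collinear in one direction: 236.95 + 87.19 + 116.99 = 441.13.
The longest hop is 236.95; the others sum to 204.18. Folding the others back against it leaves at least 236.95 − 204.18 = 32.77.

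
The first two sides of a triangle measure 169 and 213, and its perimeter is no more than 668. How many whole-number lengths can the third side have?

Triangle inequality: 44 < x < 382. Perimeter ≤ 668 gives x ≤ 668 − 169 − 213 = 286.
So 44 < x ≤ 286; integers 45 through 286: 242 values.

242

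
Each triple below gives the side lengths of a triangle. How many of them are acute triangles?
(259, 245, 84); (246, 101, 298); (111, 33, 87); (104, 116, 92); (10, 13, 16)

(259,245,84): 84²+245² = 67081 = 259² → right
(246,101,298): 101²+246² = 70717 < 88804 = 298² → obtuse
(111,33,87): 33²+87² = 8658 < 12321 = 111² → obtuse
(104,116,92): 92²+104² = 19280 > 13456 = 116² → acute
(10,13,16): 10²+13² = 269 > 256 = 16² → acute
2 of the 5 are acute.

2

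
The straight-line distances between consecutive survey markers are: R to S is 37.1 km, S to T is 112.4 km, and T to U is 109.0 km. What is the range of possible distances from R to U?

The maximum is all hops collinear in one direction: 37.1 + 112.4 + 109.0 = 258.5.
The longest hop is 112.4; the others sum to 146.1. Since 112.4 ≤ 146.1, the path can fold back on itself completely, so the minimum distance is 0.

0 ≤ RU ≤ 258.5 km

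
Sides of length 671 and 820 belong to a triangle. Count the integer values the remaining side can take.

The third side lies in the open interval (149, 1491).
Integers from 150 to 1490 inclusive: 1490 − 150 + 1 = 1341.

1341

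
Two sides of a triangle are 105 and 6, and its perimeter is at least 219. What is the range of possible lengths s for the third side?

Triangle inequality alone gives 99 < s < 111.
The perimeter condition gives s ≥ 219 − 105 − 6 = 108.
Intersecting the two: 108 ≤ s < 111.

108 ≤ s < 111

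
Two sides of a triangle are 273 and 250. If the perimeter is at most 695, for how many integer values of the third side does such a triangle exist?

149

Triangle inequality: 23 < x < 523. Perimeter ≤ 695 gives x ≤ 695 − 273 − 250 = 172.
So 23 < x ≤ 172; integers 24 through 172: 149 values.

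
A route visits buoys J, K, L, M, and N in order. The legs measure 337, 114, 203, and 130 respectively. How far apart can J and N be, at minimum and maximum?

0 ≤ JN ≤ 784

The maximum is all hops collinear in one direction: 337 + 114 + 203 + 130 = 784.
The longest hop is 337; the others sum to 447. Since 337 ≤ 447, the path can fold back on itself completely, so the minimum distance is 0.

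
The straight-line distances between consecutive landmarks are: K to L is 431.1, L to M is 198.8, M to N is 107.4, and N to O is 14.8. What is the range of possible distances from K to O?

110.1 ≤ KO ≤ 752.1

The maximum is all hops collinear in one direction: 431.1 + 198.8 + 107.4 + 14.8 = 752.1.
The longest hop is 431.1; the others sum to 321.0. Folding the others back against it leaves at least 431.1 − 321.0 = 110.1.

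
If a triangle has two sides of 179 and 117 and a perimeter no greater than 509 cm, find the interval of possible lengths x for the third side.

62 < x ≤ 213 cm

Triangle inequality alone gives 62 < x < 296.
The perimeter condition gives x ≤ 509 − 179 − 117 = 213.
Intersecting the two: 62 < x ≤ 213.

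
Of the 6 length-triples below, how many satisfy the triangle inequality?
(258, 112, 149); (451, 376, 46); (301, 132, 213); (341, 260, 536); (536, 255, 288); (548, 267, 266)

4

(112,149,258): 112+149 > 258 → valid
(46,376,451): 46+376 ≤ 451 → not valid
(132,213,301): 132+213 > 301 → valid
(260,341,536): 260+341 > 536 → valid
(255,288,536): 255+288 > 536 → valid
(266,267,548): 266+267 ≤ 548 → not valid
4 of the 6 triples form a triangle.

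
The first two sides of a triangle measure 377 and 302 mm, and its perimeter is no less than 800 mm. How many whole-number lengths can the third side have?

558

Triangle inequality: 75 < x < 679. Perimeter ≥ 800 gives x ≥ 800 − 377 − 302 = 121.
So 121 ≤ x < 679; integers 121 through 678: 558 values.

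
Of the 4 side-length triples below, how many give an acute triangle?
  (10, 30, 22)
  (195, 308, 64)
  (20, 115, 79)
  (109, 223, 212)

(10,30,22): 10²+22² = 584 < 900 = 30² → obtuse
(195,308,64): 64+195 ≤ 308, not a triangle
(20,115,79): 20+79 ≤ 115, not a triangle
(109,223,212): 109²+212² = 56825 > 49729 = 223² → acute
1 of the 4 is acute.

1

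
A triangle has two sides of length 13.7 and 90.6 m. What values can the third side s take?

76.9 < s < 104.3 (m)

By the triangle inequality, s must be less than 13.7 + 90.6 = 104.3 and greater than |13.7 − 90.6| = 76.9.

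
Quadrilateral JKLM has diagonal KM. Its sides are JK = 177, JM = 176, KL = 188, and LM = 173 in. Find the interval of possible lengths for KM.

From triangle JKM: |177 − 176| < KM < 177 + 176, i.e. 1 < KM < 353.
From triangle LKM: 15 < KM < 361.
Both must hold, so KM lies in the intersection.

15 < KM < 353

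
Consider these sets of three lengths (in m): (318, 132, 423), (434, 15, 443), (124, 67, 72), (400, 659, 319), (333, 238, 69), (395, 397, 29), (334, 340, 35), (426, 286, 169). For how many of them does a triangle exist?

(132,318,423): 132+318 > 423 → valid
(15,434,443): 15+434 > 443 → valid
(67,72,124): 67+72 > 124 → valid
(319,400,659): 319+400 > 659 → valid
(69,238,333): 69+238 ≤ 333 → not valid
(29,395,397): 29+395 > 397 → valid
(35,334,340): 35+334 > 340 → valid
(169,286,426): 169+286 > 426 → valid
7 of the 8 triples form a triangle.

7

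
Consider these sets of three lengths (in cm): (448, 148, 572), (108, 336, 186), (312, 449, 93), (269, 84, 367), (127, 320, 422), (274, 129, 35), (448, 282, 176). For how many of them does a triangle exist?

(148,448,572): 148+448 > 572 → valid
(108,186,336): 108+186 ≤ 336 → not valid
(93,312,449): 93+312 ≤ 449 → not valid
(84,269,367): 84+269 ≤ 367 → not valid
(127,320,422): 127+320 > 422 → valid
(35,129,274): 35+129 ≤ 274 → not valid
(176,282,448): 176+282 > 448 → valid
3 of the 7 triples form a triangle.

3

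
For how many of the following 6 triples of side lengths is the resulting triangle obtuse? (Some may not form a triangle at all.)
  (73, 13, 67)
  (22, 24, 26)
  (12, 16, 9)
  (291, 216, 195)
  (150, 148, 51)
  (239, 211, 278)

(73,13,67): 13²+67² = 4658 < 5329 = 73² → obtuse
(22,24,26): 22²+24² = 1060 > 676 = 26² → acute
(12,16,9): 9²+12² = 225 < 256 = 16² → obtuse
(291,216,195): 195²+216² = 84681 = 291² → right
(150,148,51): 51²+148² = 24505 > 22500 = 150² → acute
(239,211,278): 211²+239² = 101642 > 77284 = 278² → acute
2 of the 6 are obtuse.

2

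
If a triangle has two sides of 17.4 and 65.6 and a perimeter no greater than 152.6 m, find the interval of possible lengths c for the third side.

48.2 < c ≤ 69.6

Triangle inequality alone gives 48.2 < c < 83.0.
The perimeter condition gives c ≤ 152.6 − 17.4 − 65.6 = 69.6.
Intersecting the two: 48.2 < c ≤ 69.6.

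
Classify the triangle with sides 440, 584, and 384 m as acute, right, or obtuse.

Compare the square of the longest side to the sum of squares of the other two: 384² + 440² = 341056 = 584².

right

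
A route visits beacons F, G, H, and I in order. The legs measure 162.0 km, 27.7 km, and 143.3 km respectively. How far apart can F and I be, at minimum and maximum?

The maximum is all hops collinear in one direction: 162.0 + 27.7 + 143.3 = 333.0.
The longest hop is 162.0; the others sum to 171.0. Since 162.0 ≤ 171.0, the path can fold back on itself completely, so the minimum distance is 0.

0 ≤ FI ≤ 333.0 km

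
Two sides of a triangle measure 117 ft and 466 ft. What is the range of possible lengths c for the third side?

By the triangle inequality, c must be less than 117 + 466 = 583 and greater than |117 − 466| = 349.

349 < c < 583 (ft)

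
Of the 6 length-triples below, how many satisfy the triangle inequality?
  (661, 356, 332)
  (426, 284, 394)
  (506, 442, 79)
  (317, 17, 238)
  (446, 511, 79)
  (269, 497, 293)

5

(332,356,661): 332+356 > 661 → valid
(284,394,426): 284+394 > 426 → valid
(79,442,506): 79+442 > 506 → valid
(17,238,317): 17+238 ≤ 317 → not valid
(79,446,511): 79+446 > 511 → valid
(269,293,497): 269+293 > 497 → valid
5 of the 6 triples form a triangle.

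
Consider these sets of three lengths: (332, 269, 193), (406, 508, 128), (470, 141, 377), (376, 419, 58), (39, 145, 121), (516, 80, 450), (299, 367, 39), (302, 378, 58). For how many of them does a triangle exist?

6

(193,269,332): 193+269 > 332 → valid
(128,406,508): 128+406 > 508 → valid
(141,377,470): 141+377 > 470 → valid
(58,376,419): 58+376 > 419 → valid
(39,121,145): 39+121 > 145 → valid
(80,450,516): 80+450 > 516 → valid
(39,299,367): 39+299 ≤ 367 → not valid
(58,302,378): 58+302 ≤ 378 → not valid
6 of the 8 triples form a triangle.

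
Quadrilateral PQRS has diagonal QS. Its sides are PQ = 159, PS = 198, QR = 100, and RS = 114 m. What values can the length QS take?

From triangle PQS: |159 − 198| < QS < 159 + 198, i.e. 39 < QS < 357.
From triangle RQS: 14 < QS < 214.
Both must hold, so QS lies in the intersection.

39 < QS < 214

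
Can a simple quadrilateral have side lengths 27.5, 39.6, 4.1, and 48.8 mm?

Yes

A quadrilateral exists iff every side is shorter than the sum of the others — equivalently, the longest side is less than the sum of the rest.
Longest side 48.8 < 71.2 (sum of the remaining 3), so yes.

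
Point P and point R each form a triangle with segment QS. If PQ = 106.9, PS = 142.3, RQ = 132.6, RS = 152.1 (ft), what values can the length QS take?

35.4 < QS < 249.2

From triangle PQS: |106.9 − 142.3| < QS < 106.9 + 142.3, i.e. 35.4 < QS < 249.2.
From triangle RQS: 19.5 < QS < 284.7.
Both must hold, so QS lies in the intersection.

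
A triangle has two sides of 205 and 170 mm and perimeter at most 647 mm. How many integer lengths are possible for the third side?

237

Triangle inequality: 35 < x < 375. Perimeter ≤ 647 gives x ≤ 647 − 205 − 170 = 272.
So 35 < x ≤ 272; integers 36 through 272: 237 values.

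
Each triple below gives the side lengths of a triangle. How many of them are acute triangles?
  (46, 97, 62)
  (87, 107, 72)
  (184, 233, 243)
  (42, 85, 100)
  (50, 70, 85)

3

(46,97,62): 46²+62² = 5960 < 9409 = 97² → obtuse
(87,107,72): 72²+87² = 12753 > 11449 = 107² → acute
(184,233,243): 184²+233² = 88145 > 59049 = 243² → acute
(42,85,100): 42²+85² = 8989 < 10000 = 100² → obtuse
(50,70,85): 50²+70² = 7400 > 7225 = 85² → acute
3 of the 5 are acute.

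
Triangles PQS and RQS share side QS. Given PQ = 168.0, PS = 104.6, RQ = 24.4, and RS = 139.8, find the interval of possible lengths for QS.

From triangle PQS: |168.0 − 104.6| < QS < 168.0 + 104.6, i.e. 63.4 < QS < 272.6.
From triangle RQS: 115.4 < QS < 164.2.
Both must hold, so QS lies in the intersection.

115.4 < QS < 164.2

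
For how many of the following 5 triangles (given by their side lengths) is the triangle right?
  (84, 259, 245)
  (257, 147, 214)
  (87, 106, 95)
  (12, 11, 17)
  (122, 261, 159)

1

(84,259,245): 84²+245² = 67081 = 259² → right
(257,147,214): 147²+214² = 67405 > 66049 = 257² → acute
(87,106,95): 87²+95² = 16594 > 11236 = 106² → acute
(12,11,17): 11²+12² = 265 < 289 = 17² → obtuse
(122,261,159): 122²+159² = 40165 < 68121 = 261² → obtuse
1 of the 5 is right.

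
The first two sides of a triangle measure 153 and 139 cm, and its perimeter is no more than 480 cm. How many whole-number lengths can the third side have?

Triangle inequality: 14 < x < 292. Perimeter ≤ 480 gives x ≤ 480 − 153 − 139 = 188.
So 14 < x ≤ 188; integers 15 through 188: 174 values.

174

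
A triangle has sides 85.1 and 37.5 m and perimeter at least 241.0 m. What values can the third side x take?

Triangle inequality alone gives 47.6 < x < 122.6.
The perimeter condition gives x ≥ 241.0 − 85.1 − 37.5 = 118.4.
Intersecting the two: 118.4 ≤ x < 122.6.

118.4 ≤ x < 122.6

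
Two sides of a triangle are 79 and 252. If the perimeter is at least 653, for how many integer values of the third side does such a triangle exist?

Triangle inequality: 173 < x < 331. Perimeter ≥ 653 gives x ≥ 653 − 79 − 252 = 322.
So 322 ≤ x < 331; integers 322 through 330: 9 values.

9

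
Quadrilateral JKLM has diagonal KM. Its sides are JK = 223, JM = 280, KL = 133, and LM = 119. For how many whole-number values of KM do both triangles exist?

From triangle JKM: 57 < KM < 503.
From triangle LKM: 14 < KM < 252.
Intersection: 57 < KM < 252, so integers 58 through 251: 194 values.

194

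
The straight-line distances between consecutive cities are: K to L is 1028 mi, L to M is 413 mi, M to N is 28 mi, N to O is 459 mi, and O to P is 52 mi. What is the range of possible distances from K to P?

The maximum is all hops collinear in one direction: 1028 + 413 + 28 + 459 + 52 = 1980.
The longest hop is 1028; the others sum to 952. Folding the others back against it leaves at least 1028 − 952 = 76.

76 ≤ KP ≤ 1980 mi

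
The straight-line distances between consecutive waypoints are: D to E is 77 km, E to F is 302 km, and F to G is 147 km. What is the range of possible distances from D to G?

78 ≤ DG ≤ 526 km

The maximum is all hops collinear in one direction: 77 + 302 + 147 = 526.
The longest hop is 302; the others sum to 224. Folding the others back against it leaves at least 302 − 224 = 78.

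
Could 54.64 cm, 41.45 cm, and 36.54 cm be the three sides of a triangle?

Yes

The longest side is 54.64, and the other two sum to 77.99.
Since 77.99 > 54.64, the triangle inequality holds.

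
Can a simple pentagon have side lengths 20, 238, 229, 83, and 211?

A pentagon exists iff every side is shorter than the sum of the others — equivalently, the longest side is less than the sum of the rest.
Longest side 238 < 543 (sum of the remaining 4), so yes.

Yes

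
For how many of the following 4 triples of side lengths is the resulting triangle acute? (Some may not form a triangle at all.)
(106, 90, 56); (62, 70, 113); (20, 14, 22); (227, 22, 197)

1

(106,90,56): 56²+90² = 11236 = 106² → right
(62,70,113): 62²+70² = 8744 < 12769 = 113² → obtuse
(20,14,22): 14²+20² = 596 > 484 = 22² → acute
(227,22,197): 22+197 ≤ 227, not a triangle
1 of the 4 is acute.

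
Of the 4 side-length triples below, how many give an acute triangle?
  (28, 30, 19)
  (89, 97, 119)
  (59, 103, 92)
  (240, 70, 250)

(28,30,19): 19²+28² = 1145 > 900 = 30² → acute
(89,97,119): 89²+97² = 17330 > 14161 = 119² → acute
(59,103,92): 59²+92² = 11945 > 10609 = 103² → acute
(240,70,250): 70²+240² = 62500 = 250² → right
3 of the 4 are acute.

3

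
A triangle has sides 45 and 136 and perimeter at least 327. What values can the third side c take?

Triangle inequality alone gives 91 < c < 181.
The perimeter condition gives c ≥ 327 − 45 − 136 = 146.
Intersecting the two: 146 ≤ c < 181.

146 ≤ c < 181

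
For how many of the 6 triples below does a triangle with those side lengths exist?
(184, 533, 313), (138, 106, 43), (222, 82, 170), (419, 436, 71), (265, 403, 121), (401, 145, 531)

(184,313,533): 184+313 ≤ 533 → not valid
(43,106,138): 43+106 > 138 → valid
(82,170,222): 82+170 > 222 → valid
(71,419,436): 71+419 > 436 → valid
(121,265,403): 121+265 ≤ 403 → not valid
(145,401,531): 145+401 > 531 → valid
4 of the 6 triples form a triangle.

4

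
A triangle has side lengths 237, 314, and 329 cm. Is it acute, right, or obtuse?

Compare the square of the longest side to the sum of squares of the other two: 237² + 314² = 154765 > 108241 = 329².

acute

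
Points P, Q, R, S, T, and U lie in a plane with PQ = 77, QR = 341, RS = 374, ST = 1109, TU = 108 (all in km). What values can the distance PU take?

209 ≤ PU ≤ 2009 km

The maximum is all hops collinear in one direction: 77 + 341 + 374 + 1109 + 108 = 2009.
The longest hop is 1109; the others sum to 900. Folding the others back against it leaves at least 1109 − 900 = 209.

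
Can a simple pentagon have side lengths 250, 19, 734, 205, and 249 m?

For a pentagon, each side must be shorter than the sum of the others.
Here the longest side is 734, but the remaining 4 sides sum to only 723.

No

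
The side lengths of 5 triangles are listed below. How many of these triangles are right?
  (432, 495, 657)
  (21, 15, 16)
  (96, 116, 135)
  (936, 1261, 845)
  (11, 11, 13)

(432,495,657): 432²+495² = 431649 = 657² → right
(21,15,16): 15²+16² = 481 > 441 = 21² → acute
(96,116,135): 96²+116² = 22672 > 18225 = 135² → acute
(936,1261,845): 845²+936² = 1590121 = 1261² → right
(11,11,13): 11²+11² = 242 > 169 = 13² → acute
2 of the 5 are right.

2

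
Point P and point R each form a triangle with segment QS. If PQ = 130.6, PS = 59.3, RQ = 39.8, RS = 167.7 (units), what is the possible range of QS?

127.9 < QS < 189.9

From triangle PQS: |130.6 − 59.3| < QS < 130.6 + 59.3, i.e. 71.3 < QS < 189.9.
From triangle RQS: 127.9 < QS < 207.5.
Both must hold, so QS lies in the intersection.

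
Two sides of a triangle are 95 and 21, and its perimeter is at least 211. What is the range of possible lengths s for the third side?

Triangle inequality alone gives 74 < s < 116.
The perimeter condition gives s ≥ 211 − 95 − 21 = 95.
Intersecting the two: 95 ≤ s < 116.

95 ≤ s < 116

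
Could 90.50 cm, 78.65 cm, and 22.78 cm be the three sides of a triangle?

Yes

The longest side is 90.50, and the other two sum to 101.43.
Since 101.43 > 90.50, the triangle inequality holds.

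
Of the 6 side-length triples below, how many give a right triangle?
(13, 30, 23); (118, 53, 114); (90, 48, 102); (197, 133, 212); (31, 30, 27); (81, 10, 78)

1

(13,30,23): 13²+23² = 698 < 900 = 30² → obtuse
(118,53,114): 53²+114² = 15805 > 13924 = 118² → acute
(90,48,102): 48²+90² = 10404 = 102² → right
(197,133,212): 133²+197² = 56498 > 44944 = 212² → acute
(31,30,27): 27²+30² = 1629 > 961 = 31² → acute
(81,10,78): 10²+78² = 6184 < 6561 = 81² → obtuse
1 of the 6 is right.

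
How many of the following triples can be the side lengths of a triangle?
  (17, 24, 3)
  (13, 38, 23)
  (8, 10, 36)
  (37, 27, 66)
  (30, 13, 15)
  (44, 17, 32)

(3,17,24): 3+17 ≤ 24 → not valid
(13,23,38): 13+23 ≤ 38 → not valid
(8,10,36): 8+10 ≤ 36 → not valid
(27,37,66): 27+37 ≤ 66 → not valid
(13,15,30): 13+15 ≤ 30 → not valid
(17,32,44): 17+32 > 44 → valid
1 of the 6 triples forms a triangle.

1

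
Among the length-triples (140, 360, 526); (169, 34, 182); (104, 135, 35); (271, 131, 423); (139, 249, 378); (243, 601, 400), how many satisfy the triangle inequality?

(140,360,526): 140+360 ≤ 526 → not valid
(34,169,182): 34+169 > 182 → valid
(35,104,135): 35+104 > 135 → valid
(131,271,423): 131+271 ≤ 423 → not valid
(139,249,378): 139+249 > 378 → valid
(243,400,601): 243+400 > 601 → valid
4 of the 6 triples form a triangle.

4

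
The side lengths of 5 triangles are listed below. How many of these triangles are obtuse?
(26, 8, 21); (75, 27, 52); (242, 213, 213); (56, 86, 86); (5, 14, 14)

2

(26,8,21): 8²+21² = 505 < 676 = 26² → obtuse
(75,27,52): 27²+52² = 3433 < 5625 = 75² → obtuse
(242,213,213): 213²+213² = 90738 > 58564 = 242² → acute
(56,86,86): 56²+86² = 10532 > 7396 = 86² → acute
(5,14,14): 5²+14² = 221 > 196 = 14² → acute
2 of the 5 are obtuse.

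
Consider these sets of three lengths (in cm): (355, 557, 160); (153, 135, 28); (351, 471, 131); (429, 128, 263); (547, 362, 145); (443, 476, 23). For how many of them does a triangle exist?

2

(160,355,557): 160+355 ≤ 557 → not valid
(28,135,153): 28+135 > 153 → valid
(131,351,471): 131+351 > 471 → valid
(128,263,429): 128+263 ≤ 429 → not valid
(145,362,547): 145+362 ≤ 547 → not valid
(23,443,476): 23+443 ≤ 476 → not valid
2 of the 6 triples form a triangle.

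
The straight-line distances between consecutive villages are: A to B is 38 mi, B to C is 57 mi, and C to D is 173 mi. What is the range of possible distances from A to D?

The maximum is all hops collinear in one direction: 38 + 57 + 173 = 268.
The longest hop is 173; the others sum to 95. Folding the others back against it leaves at least 173 − 95 = 78.

78 ≤ AD ≤ 268 mi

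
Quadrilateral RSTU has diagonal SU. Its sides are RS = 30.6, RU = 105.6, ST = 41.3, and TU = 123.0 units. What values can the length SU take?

From triangle RSU: |30.6 − 105.6| < SU < 30.6 + 105.6, i.e. 75.0 < SU < 136.2.
From triangle TSU: 81.7 < SU < 164.3.
Both must hold, so SU lies in the intersection.

81.7 < SU < 136.2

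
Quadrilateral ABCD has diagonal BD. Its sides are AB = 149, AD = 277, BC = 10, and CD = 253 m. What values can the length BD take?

243 < BD < 263

From triangle ABD: |149 − 277| < BD < 149 + 277, i.e. 128 < BD < 426.
From triangle CBD: 243 < BD < 263.
Both must hold, so BD lies in the intersection.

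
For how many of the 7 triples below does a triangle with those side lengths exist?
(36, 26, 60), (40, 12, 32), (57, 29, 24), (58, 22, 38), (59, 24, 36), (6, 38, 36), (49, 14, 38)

(26,36,60): 26+36 > 60 → valid
(12,32,40): 12+32 > 40 → valid
(24,29,57): 24+29 ≤ 57 → not valid
(22,38,58): 22+38 > 58 → valid
(24,36,59): 24+36 > 59 → valid
(6,36,38): 6+36 > 38 → valid
(14,38,49): 14+38 > 49 → valid
6 of the 7 triples form a triangle.

6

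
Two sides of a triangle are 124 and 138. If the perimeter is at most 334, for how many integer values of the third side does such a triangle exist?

Triangle inequality: 14 < x < 262. Perimeter ≤ 334 gives x ≤ 334 − 124 − 138 = 72.
So 14 < x ≤ 72; integers 15 through 72: 58 values.

58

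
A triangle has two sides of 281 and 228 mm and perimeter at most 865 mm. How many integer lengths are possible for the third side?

Triangle inequality: 53 < x < 509. Perimeter ≤ 865 gives x ≤ 865 − 281 − 228 = 356.
So 53 < x ≤ 356; integers 54 through 356: 303 values.

303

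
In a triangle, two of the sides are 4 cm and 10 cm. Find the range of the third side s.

By the triangle inequality, s must be less than 4 + 10 = 14 and greater than |4 − 10| = 6.

6 < s < 14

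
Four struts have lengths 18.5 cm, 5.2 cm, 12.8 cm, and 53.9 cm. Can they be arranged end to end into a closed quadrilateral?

For a quadrilateral, each side must be shorter than the sum of the others.
Here the longest side is 53.9, but the remaining 3 sides sum to only 36.5.

No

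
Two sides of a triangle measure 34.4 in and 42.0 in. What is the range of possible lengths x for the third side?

7.6 < x < 76.4

By the triangle inequality, x must be less than 34.4 + 42.0 = 76.4 and greater than |34.4 − 42.0| = 7.6.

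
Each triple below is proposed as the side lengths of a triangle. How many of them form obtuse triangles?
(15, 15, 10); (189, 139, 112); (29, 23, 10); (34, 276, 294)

3

(15,15,10): 10²+15² = 325 > 225 = 15² → acute
(189,139,112): 112²+139² = 31865 < 35721 = 189² → obtuse
(29,23,10): 10²+23² = 629 < 841 = 29² → obtuse
(34,276,294): 34²+276² = 77332 < 86436 = 294² → obtuse
3 of the 4 are obtuse.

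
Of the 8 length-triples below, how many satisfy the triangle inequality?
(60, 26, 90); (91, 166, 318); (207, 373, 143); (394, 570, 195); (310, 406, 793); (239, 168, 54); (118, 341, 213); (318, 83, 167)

(26,60,90): 26+60 ≤ 90 → not valid
(91,166,318): 91+166 ≤ 318 → not valid
(143,207,373): 143+207 ≤ 373 → not valid
(195,394,570): 195+394 > 570 → valid
(310,406,793): 310+406 ≤ 793 → not valid
(54,168,239): 54+168 ≤ 239 → not valid
(118,213,341): 118+213 ≤ 341 → not valid
(83,167,318): 83+167 ≤ 318 → not valid
1 of the 8 triples forms a triangle.

1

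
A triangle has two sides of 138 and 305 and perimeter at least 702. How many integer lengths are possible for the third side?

184

Triangle inequality: 167 < x < 443. Perimeter ≥ 702 gives x ≥ 702 − 138 − 305 = 259.
So 259 ≤ x < 443; integers 259 through 442: 184 values.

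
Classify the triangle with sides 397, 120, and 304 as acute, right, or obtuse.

obtuse

Compare the square of the longest side to the sum of squares of the other two: 120² + 304² = 106816 < 157609 = 397².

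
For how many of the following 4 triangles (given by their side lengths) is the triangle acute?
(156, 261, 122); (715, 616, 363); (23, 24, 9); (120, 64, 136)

1

(156,261,122): 122²+156² = 39220 < 68121 = 261² → obtuse
(715,616,363): 363²+616² = 511225 = 715² → right
(23,24,9): 9²+23² = 610 > 576 = 24² → acute
(120,64,136): 64²+120² = 18496 = 136² → right
1 of the 4 is acute.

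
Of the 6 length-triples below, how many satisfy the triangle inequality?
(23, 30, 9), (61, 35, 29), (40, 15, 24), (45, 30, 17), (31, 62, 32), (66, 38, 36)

5

(9,23,30): 9+23 > 30 → valid
(29,35,61): 29+35 > 61 → valid
(15,24,40): 15+24 ≤ 40 → not valid
(17,30,45): 17+30 > 45 → valid
(31,32,62): 31+32 > 62 → valid
(36,38,66): 36+38 > 66 → valid
5 of the 6 triples form a triangle.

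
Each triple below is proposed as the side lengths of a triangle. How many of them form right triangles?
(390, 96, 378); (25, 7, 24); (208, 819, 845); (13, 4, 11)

(390,96,378): 96²+378² = 152100 = 390² → right
(25,7,24): 7²+24² = 625 = 25² → right
(208,819,845): 208²+819² = 714025 = 845² → right
(13,4,11): 4²+11² = 137 < 169 = 13² → obtuse
3 of the 4 are right.

3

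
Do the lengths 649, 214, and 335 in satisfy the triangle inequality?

The longest side is 649, but the other two sum to only 549.
549 < 649, so the triangle inequality fails.

No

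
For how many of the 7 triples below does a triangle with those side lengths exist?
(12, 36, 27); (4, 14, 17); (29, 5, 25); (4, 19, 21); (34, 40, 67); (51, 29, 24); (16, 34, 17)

6

(12,27,36): 12+27 > 36 → valid
(4,14,17): 4+14 > 17 → valid
(5,25,29): 5+25 > 29 → valid
(4,19,21): 4+19 > 21 → valid
(34,40,67): 34+40 > 67 → valid
(24,29,51): 24+29 > 51 → valid
(16,17,34): 16+17 ≤ 34 → not valid
6 of the 7 triples form a triangle.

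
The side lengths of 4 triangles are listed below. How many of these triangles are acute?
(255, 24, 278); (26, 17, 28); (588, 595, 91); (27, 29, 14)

(255,24,278): 24²+255² = 65601 < 77284 = 278² → obtuse
(26,17,28): 17²+26² = 965 > 784 = 28² → acute
(588,595,91): 91²+588² = 354025 = 595² → right
(27,29,14): 14²+27² = 925 > 841 = 29² → acute
2 of the 4 are acute.

2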